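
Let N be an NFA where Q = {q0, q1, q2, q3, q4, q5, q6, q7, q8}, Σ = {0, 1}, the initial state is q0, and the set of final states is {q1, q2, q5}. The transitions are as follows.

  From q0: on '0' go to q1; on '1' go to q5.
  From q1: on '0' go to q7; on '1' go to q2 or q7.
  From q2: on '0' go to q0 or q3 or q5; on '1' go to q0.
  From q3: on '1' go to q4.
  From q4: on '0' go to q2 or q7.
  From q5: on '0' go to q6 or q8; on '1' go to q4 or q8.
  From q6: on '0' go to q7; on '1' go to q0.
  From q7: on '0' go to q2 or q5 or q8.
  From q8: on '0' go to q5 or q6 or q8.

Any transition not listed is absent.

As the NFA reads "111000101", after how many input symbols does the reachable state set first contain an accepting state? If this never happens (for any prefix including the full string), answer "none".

Start in {q0}.
Read '1': q0→{q5}; now {q5}.
None of the earlier sets intersect F, but {q5} does.

1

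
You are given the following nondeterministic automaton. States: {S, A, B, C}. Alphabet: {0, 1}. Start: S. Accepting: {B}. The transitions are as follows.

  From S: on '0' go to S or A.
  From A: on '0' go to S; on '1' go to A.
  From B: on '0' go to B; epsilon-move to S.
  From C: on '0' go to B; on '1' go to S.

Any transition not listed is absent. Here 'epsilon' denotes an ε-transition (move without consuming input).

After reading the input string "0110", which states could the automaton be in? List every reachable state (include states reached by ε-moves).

Start in {S}.
Read '0': {S} → {S, A}.
Read '1': {S, A} → {A}.
Read '1': {A} → {A}.
Read '0': {A} → {S}.

{S}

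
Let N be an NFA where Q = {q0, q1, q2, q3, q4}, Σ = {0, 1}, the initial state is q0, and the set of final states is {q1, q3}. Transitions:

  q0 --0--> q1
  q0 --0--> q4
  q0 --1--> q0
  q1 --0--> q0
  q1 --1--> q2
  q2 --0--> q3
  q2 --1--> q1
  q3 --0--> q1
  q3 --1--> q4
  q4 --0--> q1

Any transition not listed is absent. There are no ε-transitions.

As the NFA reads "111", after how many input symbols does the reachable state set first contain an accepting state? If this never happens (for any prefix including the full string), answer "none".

none

Start in {q0}.
Read '1': {q0} → {q0}.
Read '1': {q0} → {q0}.
Read '1': {q0} → {q0}.
No reachable set along the way intersects F.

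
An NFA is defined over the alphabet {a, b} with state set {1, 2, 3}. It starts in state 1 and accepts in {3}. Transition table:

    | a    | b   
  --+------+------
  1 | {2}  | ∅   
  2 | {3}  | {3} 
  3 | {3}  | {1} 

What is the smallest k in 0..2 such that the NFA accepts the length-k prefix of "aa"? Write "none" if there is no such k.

Start in {1}.
Read 'a': {1} → {2}.
Read 'a': {2} → {3}.
None of the earlier sets intersect F, but {3} does.

2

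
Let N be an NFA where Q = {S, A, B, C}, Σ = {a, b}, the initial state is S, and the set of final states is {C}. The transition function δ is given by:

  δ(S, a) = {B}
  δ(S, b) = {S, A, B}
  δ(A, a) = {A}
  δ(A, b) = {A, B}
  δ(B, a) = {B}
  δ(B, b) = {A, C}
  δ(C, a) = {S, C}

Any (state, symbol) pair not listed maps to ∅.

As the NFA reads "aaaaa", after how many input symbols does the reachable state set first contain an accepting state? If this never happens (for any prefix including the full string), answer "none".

Start in {S}.
Read 'a': {S} → {B}.
Read 'a': {B} → {B}.
Read 'a': {B} → {B}.
Read 'a': {B} → {B}.
Read 'a': {B} → {B}.
No reachable set along the way intersects F.

none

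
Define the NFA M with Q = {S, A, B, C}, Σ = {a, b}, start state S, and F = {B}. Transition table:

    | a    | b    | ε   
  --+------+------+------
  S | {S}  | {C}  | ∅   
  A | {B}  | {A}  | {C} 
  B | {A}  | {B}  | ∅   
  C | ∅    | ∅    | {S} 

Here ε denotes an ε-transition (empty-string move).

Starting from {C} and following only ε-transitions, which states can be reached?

{S, C}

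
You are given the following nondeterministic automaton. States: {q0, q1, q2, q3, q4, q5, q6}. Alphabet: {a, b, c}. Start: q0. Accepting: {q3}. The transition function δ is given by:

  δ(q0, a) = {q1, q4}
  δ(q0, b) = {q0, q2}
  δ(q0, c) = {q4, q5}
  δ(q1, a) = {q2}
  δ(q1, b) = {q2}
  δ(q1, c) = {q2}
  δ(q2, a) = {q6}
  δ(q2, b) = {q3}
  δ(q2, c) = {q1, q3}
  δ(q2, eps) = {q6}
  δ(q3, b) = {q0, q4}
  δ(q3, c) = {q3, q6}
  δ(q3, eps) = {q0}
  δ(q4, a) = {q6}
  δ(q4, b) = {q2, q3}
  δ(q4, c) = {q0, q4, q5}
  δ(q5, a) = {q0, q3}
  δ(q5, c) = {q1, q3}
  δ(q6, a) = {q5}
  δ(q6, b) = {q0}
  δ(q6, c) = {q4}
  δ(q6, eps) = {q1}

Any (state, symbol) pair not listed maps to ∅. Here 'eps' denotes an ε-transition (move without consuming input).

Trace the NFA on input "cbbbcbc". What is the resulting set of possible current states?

Start in {q0}.
Read 'c': {q0} → {q4, q5}.
Read 'b': {q4, q5} → {q0, q1, q2, q3, q6}.
Read 'b': {q0, q1, q2, q3, q6} → {q0, q1, q2, q3, q4, q6}.
Read 'b': {q0, q1, q2, q3, q4, q6} → {q0, q1, q2, q3, q4, q6}.
Read 'c': {q0, q1, q2, q3, q4, q6} → {q0, q1, q2, q3, q4, q5, q6}.
Read 'b': {q0, q1, q2, q3, q4, q5, q6} → {q0, q1, q2, q3, q4, q6}.
Read 'c': {q0, q1, q2, q3, q4, q6} → {q0, q1, q2, q3, q4, q5, q6}.

{q0, q1, q2, q3, q4, q5, q6}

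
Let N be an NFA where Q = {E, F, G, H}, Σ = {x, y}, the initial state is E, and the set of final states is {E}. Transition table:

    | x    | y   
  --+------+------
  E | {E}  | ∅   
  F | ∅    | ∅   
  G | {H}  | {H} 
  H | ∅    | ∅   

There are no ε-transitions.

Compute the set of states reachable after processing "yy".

∅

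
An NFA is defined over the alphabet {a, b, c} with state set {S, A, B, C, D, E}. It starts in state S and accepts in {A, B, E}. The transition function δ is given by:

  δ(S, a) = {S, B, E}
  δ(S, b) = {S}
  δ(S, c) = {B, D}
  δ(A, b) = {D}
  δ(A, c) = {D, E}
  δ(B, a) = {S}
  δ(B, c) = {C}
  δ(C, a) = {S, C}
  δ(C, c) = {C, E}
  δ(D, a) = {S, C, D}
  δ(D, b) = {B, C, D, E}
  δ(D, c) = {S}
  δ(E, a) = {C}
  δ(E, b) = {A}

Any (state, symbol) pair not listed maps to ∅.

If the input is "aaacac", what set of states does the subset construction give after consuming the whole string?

{S, B, C, D, E}

Start in {S}.
Read 'a': S→{S, B, E}; now {S, B, E}.
Read 'a': S→{S, B, E}, B→{S}, E→{C}; now {S, B, C, E}.
Read 'a': S→{S, B, E}, B→{S}, C→{S, C}, E→{C}; now {S, B, C, E}.
Read 'c': S→{B, D}, B→{C}, C→{C, E}, E→∅; now {B, C, D, E}.
Read 'a': B→{S}, C→{S, C}, D→{S, C, D}, E→{C}; now {S, C, D}.
Read 'c': S→{B, D}, C→{C, E}, D→{S}; now {S, B, C, D, E}.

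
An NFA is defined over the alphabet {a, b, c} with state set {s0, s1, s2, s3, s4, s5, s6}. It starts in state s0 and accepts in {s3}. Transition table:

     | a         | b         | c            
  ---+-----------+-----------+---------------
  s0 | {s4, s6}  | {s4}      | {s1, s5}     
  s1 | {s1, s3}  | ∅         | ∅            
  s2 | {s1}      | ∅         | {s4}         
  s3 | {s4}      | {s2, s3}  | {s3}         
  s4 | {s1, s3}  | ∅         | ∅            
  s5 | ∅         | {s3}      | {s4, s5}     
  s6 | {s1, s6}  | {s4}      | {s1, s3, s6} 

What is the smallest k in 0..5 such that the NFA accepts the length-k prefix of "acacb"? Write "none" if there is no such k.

2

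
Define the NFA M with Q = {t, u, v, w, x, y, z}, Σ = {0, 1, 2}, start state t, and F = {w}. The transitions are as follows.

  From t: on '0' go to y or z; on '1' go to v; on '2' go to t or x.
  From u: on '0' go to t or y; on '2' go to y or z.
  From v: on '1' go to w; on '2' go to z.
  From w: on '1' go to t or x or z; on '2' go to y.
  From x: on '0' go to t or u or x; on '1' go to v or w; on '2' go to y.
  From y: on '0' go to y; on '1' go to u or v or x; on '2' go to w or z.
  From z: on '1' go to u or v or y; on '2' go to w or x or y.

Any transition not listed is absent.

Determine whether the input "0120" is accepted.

Start in {t}.
Read '0': t→{y, z}; now {y, z}.
Read '1': y→{u, v, x}, z→{u, v, y}; now {u, v, x, y}.
Read '2': u→{y, z}, v→{z}, x→{y}, y→{w, z}; now {w, y, z}.
Read '0': w→∅, y→{y}, z→∅; now {y}.
The final set {y} contains no accepting state.

No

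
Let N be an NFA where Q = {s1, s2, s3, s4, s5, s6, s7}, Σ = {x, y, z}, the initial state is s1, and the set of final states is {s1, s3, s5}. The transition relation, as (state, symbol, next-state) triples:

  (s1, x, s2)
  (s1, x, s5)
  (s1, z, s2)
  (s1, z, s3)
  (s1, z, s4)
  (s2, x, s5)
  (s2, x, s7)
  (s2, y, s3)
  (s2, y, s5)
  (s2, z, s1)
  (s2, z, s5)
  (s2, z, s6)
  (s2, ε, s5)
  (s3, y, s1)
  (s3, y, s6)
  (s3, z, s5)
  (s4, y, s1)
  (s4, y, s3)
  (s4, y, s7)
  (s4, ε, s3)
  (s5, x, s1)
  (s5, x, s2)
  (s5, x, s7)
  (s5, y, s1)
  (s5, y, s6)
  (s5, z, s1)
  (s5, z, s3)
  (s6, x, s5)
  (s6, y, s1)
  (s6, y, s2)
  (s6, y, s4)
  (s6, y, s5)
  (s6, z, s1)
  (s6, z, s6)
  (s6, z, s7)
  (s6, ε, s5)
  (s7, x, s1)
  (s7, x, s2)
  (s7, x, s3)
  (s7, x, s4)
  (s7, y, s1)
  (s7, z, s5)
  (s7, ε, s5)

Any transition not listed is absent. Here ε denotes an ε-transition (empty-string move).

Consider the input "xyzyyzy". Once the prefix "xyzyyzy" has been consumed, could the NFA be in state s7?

Yes

Start in {s1}.
Read 'x': s1→{s2, s5}; now {s2, s5}.
Read 'y': s2→{s3, s5}, s5→{s1, s6}; now {s1, s3, s5, s6}.
Read 'z': s1→{s2, s3, s4}, s3→{s5}, s5→{s1, s3}, s6→{s1, s6, s7}; now {s1, s2, s3, s4, s5, s6, s7}.
Read 'y': s1→∅, s2→{s3, s5}, s3→{s1, s6}, s4→{s1, s3, s7}, s5→{s1, s6}, s6→{s1, s2, s4, s5}, s7→{s1}; now {s1, s2, s3, s4, s5, s6, s7}.
Read 'y': s1→∅, s2→{s3, s5}, s3→{s1, s6}, s4→{s1, s3, s7}, s5→{s1, s6}, s6→{s1, s2, s4, s5}, s7→{s1}; now {s1, s2, s3, s4, s5, s6, s7}.
Read 'z': s1→{s2, s3, s4}, s2→{s1, s5, s6}, s3→{s5}, s4→∅, s5→{s1, s3}, s6→{s1, s6, s7}, s7→{s5}; now {s1, s2, s3, s4, s5, s6, s7}.
Read 'y': s1→∅, s2→{s3, s5}, s3→{s1, s6}, s4→{s1, s3, s7}, s5→{s1, s6}, s6→{s1, s2, s4, s5}, s7→{s1}; now {s1, s2, s3, s4, s5, s6, s7}.
State s7 is in {s1, s2, s3, s4, s5, s6, s7}.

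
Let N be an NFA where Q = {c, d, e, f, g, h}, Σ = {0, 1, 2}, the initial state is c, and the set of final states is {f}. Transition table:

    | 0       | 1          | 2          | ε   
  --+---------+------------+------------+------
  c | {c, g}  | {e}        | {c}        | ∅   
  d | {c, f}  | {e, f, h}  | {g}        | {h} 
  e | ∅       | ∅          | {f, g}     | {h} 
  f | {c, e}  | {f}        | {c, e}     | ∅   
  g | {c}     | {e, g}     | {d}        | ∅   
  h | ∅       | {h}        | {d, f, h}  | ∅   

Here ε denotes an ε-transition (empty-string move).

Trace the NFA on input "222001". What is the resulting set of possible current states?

Start in {c}.
Read '2': c→{c}; now {c}.
Read '2': c→{c}; now {c}.
Read '2': c→{c}; now {c}.
Read '0': c→{c, g}; now {c, g}.
Read '0': c→{c, g}, g→{c}; now {c, g}.
Read '1': c→{e}, g→{e, g}; union {e, g}; ε-closure = {e, g, h}.

{e, g, h}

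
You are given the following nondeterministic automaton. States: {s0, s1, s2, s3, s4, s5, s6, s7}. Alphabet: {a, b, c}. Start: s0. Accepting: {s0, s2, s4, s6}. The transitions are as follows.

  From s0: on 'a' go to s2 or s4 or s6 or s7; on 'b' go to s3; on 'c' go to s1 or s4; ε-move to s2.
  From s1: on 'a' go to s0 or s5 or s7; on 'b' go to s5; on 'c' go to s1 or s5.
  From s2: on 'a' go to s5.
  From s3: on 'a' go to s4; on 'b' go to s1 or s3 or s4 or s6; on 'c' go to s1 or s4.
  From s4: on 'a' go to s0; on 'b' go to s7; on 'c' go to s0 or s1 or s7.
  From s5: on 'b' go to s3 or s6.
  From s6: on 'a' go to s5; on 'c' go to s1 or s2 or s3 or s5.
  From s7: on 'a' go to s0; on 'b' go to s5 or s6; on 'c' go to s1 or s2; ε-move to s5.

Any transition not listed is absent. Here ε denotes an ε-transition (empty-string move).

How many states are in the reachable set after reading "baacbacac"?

3

Start: ε-closure({s0}) = {s0, s2}.
Read 'b': s0→{s3}, s2→∅; now {s3}.
Read 'a': s3→{s4}; now {s4}.
Read 'a': s4→{s0}; union {s0}; ε-closure = {s0, s2}.
Read 'c': s0→{s1, s4}, s2→∅; now {s1, s4}.
Read 'b': s1→{s5}, s4→{s7}; now {s5, s7}.
Read 'a': s5→∅, s7→{s0}; union {s0}; ε-closure = {s0, s2}.
Read 'c': s0→{s1, s4}, s2→∅; now {s1, s4}.
Read 'a': s1→{s0, s5, s7}, s4→{s0}; union {s0, s5, s7}; ε-closure = {s0, s2, s5, s7}.
Read 'c': s0→{s1, s4}, s2→∅, s5→∅, s7→{s1, s2}; now {s1, s2, s4}.
That set has 3 states.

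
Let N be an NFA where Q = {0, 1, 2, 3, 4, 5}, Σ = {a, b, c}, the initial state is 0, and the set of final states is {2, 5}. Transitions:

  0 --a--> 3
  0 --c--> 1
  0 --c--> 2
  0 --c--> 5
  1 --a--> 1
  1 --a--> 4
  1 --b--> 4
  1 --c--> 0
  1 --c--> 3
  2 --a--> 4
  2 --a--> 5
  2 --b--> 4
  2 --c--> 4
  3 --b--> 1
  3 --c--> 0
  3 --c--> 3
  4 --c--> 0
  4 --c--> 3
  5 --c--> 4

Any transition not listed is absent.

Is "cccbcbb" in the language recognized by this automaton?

No

Start in {0}.
Read 'c': 0→{1, 2, 5}; now {1, 2, 5}.
Read 'c': 1→{0, 3}, 2→{4}, 5→{4}; now {0, 3, 4}.
Read 'c': 0→{1, 2, 5}, 3→{0, 3}, 4→{0, 3}; now {0, 1, 2, 3, 5}.
Read 'b': 0→∅, 1→{4}, 2→{4}, 3→{1}, 5→∅; now {1, 4}.
Read 'c': 1→{0, 3}, 4→{0, 3}; now {0, 3}.
Read 'b': 0→∅, 3→{1}; now {1}.
Read 'b': 1→{4}; now {4}.
The final set {4} contains no accepting state.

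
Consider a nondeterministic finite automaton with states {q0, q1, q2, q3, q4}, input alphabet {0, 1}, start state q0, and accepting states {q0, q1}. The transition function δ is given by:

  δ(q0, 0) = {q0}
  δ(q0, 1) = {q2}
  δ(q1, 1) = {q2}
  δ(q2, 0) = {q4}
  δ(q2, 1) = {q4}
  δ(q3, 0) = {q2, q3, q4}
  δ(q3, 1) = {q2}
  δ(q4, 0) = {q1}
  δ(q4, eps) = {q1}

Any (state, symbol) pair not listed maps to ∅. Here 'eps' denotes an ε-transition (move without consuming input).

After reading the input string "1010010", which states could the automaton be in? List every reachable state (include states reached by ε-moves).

{q1, q4}

Start in {q0}.
Read '1': q0→{q2}; now {q2}.
Read '0': q2→{q4}; union {q4}; ε-closure = {q1, q4}.
Read '1': q1→{q2}, q4→∅; now {q2}.
Read '0': q2→{q4}; union {q4}; ε-closure = {q1, q4}.
Read '0': q1→∅, q4→{q1}; now {q1}.
Read '1': q1→{q2}; now {q2}.
Read '0': q2→{q4}; union {q4}; ε-closure = {q1, q4}.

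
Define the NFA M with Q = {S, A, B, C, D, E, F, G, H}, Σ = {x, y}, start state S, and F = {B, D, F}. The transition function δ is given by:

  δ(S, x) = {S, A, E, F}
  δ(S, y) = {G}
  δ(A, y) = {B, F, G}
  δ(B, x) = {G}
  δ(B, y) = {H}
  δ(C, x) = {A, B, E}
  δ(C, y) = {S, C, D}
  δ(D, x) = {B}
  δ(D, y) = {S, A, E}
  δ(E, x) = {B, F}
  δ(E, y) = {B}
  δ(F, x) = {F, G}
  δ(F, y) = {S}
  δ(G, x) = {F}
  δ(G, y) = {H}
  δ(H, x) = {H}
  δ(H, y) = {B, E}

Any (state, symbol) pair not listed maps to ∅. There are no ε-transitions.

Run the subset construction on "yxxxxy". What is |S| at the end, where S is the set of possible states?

2

Start in {S}.
Read 'y': S→{G}; now {G}.
Read 'x': G→{F}; now {F}.
Read 'x': F→{F, G}; now {F, G}.
Read 'x': F→{F, G}, G→{F}; now {F, G}.
Read 'x': F→{F, G}, G→{F}; now {F, G}.
Read 'y': F→{S}, G→{H}; now {S, H}.
That set has 2 states.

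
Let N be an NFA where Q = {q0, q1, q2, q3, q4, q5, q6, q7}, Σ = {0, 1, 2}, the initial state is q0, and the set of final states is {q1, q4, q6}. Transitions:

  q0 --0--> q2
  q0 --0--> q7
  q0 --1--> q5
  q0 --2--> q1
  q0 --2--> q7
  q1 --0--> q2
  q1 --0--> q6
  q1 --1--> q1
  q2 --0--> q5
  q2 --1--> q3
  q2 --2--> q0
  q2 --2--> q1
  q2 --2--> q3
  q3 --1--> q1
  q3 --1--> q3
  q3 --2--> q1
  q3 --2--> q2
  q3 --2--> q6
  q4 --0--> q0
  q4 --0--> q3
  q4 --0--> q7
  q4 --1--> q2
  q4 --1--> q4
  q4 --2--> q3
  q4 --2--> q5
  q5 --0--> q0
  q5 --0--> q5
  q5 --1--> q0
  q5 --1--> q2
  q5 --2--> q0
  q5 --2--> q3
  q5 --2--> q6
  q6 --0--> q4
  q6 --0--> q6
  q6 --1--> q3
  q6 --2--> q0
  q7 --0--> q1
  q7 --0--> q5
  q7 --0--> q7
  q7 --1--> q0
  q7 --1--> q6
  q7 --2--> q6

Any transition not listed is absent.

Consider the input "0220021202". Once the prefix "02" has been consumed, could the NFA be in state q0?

Start in {q0}.
Read '0': q0→{q2, q7}; now {q2, q7}.
Read '2': q2→{q0, q1, q3}, q7→{q6}; now {q0, q1, q3, q6}.
State q0 is in {q0, q1, q3, q6}.

Yes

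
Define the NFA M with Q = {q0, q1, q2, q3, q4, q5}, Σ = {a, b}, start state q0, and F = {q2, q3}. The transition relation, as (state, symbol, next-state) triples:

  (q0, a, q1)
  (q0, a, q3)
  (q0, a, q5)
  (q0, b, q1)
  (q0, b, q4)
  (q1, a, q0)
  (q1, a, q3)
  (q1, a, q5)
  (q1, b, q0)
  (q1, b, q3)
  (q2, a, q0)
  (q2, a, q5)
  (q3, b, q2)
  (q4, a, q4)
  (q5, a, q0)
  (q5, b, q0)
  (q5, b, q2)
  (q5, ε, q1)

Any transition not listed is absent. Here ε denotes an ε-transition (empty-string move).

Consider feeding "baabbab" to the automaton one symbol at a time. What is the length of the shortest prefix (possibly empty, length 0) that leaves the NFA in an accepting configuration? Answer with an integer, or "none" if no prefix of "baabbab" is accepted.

2

Start in {q0}.
Read 'b': {q0} → {q1, q4}.
Read 'a': {q1, q4} → {q0, q1, q3, q4, q5}.
None of the earlier sets intersect F, but {q0, q1, q3, q4, q5} does.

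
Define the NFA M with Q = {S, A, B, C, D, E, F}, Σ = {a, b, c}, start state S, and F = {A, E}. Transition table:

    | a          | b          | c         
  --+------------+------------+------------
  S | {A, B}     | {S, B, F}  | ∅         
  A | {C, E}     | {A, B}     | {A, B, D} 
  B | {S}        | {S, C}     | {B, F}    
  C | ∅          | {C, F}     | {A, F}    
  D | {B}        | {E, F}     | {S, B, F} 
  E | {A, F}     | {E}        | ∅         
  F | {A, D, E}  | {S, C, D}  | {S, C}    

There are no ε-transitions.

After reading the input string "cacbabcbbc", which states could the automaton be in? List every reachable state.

∅

Start in {S}.
Read 'c': {S} → ∅.
The set is empty and remains empty for the remaining 9 symbols.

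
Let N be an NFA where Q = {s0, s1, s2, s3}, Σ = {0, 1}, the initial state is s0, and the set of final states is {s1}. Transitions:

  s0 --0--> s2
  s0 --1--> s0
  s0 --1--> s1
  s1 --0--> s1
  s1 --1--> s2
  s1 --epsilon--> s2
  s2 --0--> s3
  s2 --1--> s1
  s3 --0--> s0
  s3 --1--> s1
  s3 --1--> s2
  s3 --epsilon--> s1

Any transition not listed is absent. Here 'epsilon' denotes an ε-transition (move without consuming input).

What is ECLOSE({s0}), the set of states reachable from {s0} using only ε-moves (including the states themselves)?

Begin with {s0}.
No ε-moves leave this set, so the closure equals the set itself.

{s0}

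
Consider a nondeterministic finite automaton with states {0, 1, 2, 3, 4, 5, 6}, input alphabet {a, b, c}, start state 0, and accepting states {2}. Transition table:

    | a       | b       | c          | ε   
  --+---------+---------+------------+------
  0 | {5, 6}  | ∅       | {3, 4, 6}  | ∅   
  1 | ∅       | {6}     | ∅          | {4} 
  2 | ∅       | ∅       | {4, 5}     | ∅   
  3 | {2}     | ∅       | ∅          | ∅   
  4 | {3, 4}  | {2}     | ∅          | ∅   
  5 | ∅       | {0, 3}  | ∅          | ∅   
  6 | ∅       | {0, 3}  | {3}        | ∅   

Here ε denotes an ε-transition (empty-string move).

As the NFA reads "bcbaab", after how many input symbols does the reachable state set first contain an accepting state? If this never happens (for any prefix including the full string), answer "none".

Start in {0}.
Read 'b': {0} → ∅.
The set is empty and remains empty for the remaining 5 symbols.
No reachable set along the way intersects F.

none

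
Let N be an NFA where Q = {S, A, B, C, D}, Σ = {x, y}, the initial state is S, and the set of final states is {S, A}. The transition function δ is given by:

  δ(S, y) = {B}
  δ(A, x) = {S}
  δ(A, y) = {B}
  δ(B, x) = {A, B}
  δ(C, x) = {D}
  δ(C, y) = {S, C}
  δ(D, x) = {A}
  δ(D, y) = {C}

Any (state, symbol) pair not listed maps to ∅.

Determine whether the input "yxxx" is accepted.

Start in {S}.
Read 'y': S→{B}; now {B}.
Read 'x': B→{A, B}; now {A, B}.
Read 'x': A→{S}, B→{A, B}; now {S, A, B}.
Read 'x': S→∅, A→{S}, B→{A, B}; now {S, A, B}.
The final set {S, A, B} contains the accepting states S, A.

Yes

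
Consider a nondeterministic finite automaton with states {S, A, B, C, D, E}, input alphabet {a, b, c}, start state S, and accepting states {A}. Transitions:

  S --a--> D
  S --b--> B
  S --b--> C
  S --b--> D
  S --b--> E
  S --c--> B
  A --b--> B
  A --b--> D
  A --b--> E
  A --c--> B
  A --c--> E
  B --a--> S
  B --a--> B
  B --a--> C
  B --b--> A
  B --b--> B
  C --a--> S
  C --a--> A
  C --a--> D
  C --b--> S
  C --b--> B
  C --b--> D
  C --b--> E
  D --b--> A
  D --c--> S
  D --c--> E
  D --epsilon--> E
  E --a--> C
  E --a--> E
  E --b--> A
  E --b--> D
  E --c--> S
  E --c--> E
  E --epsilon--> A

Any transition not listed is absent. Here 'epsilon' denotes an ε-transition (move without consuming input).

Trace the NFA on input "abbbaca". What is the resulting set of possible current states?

Start in {S}.
Read 'a': S→{D}; union {D}; ε-closure = {A, D, E}.
Read 'b': A→{B, D, E}, D→{A}, E→{A, D}; now {A, B, D, E}.
Read 'b': A→{B, D, E}, B→{A, B}, D→{A}, E→{A, D}; now {A, B, D, E}.
Read 'b': A→{B, D, E}, B→{A, B}, D→{A}, E→{A, D}; now {A, B, D, E}.
Read 'a': A→∅, B→{S, B, C}, D→∅, E→{C, E}; union {S, B, C, E}; ε-closure = {S, A, B, C, E}.
Read 'c': S→{B}, A→{B, E}, B→∅, C→∅, E→{S, E}; union {S, B, E}; ε-closure = {S, A, B, E}.
Read 'a': S→{D}, A→∅, B→{S, B, C}, E→{C, E}; union {S, B, C, D, E}; ε-closure = {S, A, B, C, D, E}.

{S, A, B, C, D, E}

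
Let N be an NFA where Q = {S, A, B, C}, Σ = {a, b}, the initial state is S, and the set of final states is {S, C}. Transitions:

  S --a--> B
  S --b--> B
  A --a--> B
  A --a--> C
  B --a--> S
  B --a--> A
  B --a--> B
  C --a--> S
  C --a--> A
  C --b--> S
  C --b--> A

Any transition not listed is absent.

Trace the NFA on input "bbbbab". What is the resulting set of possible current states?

∅

Start in {S}.
Read 'b': S→{B}; now {B}.
Read 'b': B→∅; now ∅.
The set is empty and remains empty for the remaining 4 symbols.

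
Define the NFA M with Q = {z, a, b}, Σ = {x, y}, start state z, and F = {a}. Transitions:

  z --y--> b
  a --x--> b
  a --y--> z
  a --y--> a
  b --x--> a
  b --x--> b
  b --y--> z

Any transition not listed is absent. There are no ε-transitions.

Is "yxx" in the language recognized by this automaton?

Yes

Start in {z}.
Read 'y': z→{b}; now {b}.
Read 'x': b→{a, b}; now {a, b}.
Read 'x': a→{b}, b→{a, b}; now {a, b}.
The final set {a, b} contains the accepting state a.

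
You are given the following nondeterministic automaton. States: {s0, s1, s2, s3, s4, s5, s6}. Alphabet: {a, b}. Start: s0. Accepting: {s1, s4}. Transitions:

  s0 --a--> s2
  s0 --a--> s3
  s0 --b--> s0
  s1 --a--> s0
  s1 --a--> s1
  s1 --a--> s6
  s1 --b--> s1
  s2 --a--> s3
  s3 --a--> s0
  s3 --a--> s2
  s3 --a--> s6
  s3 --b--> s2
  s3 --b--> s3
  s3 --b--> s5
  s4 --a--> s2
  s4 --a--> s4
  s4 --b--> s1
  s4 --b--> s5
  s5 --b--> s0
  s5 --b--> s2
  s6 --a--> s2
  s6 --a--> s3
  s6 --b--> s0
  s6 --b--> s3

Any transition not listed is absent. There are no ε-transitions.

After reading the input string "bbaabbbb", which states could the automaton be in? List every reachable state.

Start in {s0}.
Read 'b': {s0} → {s0}.
Read 'b': {s0} → {s0}.
Read 'a': {s0} → {s2, s3}.
Read 'a': {s2, s3} → {s0, s2, s3, s6}.
Read 'b': {s0, s2, s3, s6} → {s0, s2, s3, s5}.
Read 'b': {s0, s2, s3, s5} → {s0, s2, s3, s5}.
Read 'b': {s0, s2, s3, s5} → {s0, s2, s3, s5}.
Read 'b': {s0, s2, s3, s5} → {s0, s2, s3, s5}.

{s0, s2, s3, s5}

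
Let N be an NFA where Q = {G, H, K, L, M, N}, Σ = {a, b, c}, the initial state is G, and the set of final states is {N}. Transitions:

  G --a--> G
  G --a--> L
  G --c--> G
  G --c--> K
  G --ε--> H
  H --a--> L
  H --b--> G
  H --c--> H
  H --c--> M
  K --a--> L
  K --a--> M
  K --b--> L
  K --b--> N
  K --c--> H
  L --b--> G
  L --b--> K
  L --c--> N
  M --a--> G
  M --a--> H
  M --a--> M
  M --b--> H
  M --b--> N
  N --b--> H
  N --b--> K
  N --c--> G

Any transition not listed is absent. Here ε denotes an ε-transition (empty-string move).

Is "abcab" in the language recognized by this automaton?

Yes

Start: ε-closure({G}) = {G, H}.
Read 'a': G→{G, L}, H→{L}; union {G, L}; ε-closure = {G, H, L}.
Read 'b': G→∅, H→{G}, L→{G, K}; union {G, K}; ε-closure = {G, H, K}.
Read 'c': G→{G, K}, H→{H, M}, K→{H}; now {G, H, K, M}.
Read 'a': G→{G, L}, H→{L}, K→{L, M}, M→{G, H, M}; now {G, H, L, M}.
Read 'b': G→∅, H→{G}, L→{G, K}, M→{H, N}; now {G, H, K, N}.
The final set {G, H, K, N} contains the accepting state N.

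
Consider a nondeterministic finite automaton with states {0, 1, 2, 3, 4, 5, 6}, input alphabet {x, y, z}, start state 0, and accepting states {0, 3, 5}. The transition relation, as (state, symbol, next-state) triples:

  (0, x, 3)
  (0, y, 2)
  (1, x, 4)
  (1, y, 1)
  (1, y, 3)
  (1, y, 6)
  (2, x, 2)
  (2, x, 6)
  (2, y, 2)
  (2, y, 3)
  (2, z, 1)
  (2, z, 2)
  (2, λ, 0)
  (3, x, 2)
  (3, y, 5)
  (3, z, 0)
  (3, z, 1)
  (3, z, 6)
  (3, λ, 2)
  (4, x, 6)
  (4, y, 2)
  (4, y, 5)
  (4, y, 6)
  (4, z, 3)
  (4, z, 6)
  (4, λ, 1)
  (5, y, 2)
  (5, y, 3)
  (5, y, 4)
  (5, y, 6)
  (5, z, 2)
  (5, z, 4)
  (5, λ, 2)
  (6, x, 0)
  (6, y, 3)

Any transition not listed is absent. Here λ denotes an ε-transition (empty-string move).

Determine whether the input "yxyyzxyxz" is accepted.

Start in {0}.
Read 'y': 0→{2}; union {2}; ε-closure = {0, 2}.
Read 'x': 0→{3}, 2→{2, 6}; union {2, 3, 6}; ε-closure = {0, 2, 3, 6}.
Read 'y': 0→{2}, 2→{2, 3}, 3→{5}, 6→{3}; union {2, 3, 5}; ε-closure = {0, 2, 3, 5}.
Read 'y': 0→{2}, 2→{2, 3}, 3→{5}, 5→{2, 3, 4, 6}; union {2, 3, 4, 5, 6}; ε-closure = {0, 1, 2, 3, 4, 5, 6}.
Read 'z': 0→∅, 1→∅, 2→{1, 2}, 3→{0, 1, 6}, 4→{3, 6}, 5→{2, 4}, 6→∅; now {0, 1, 2, 3, 4, 6}.
Read 'x': 0→{3}, 1→{4}, 2→{2, 6}, 3→{2}, 4→{6}, 6→{0}; union {0, 2, 3, 4, 6}; ε-closure = {0, 1, 2, 3, 4, 6}.
Read 'y': 0→{2}, 1→{1, 3, 6}, 2→{2, 3}, 3→{5}, 4→{2, 5, 6}, 6→{3}; union {1, 2, 3, 5, 6}; ε-closure = {0, 1, 2, 3, 5, 6}.
Read 'x': 0→{3}, 1→{4}, 2→{2, 6}, 3→{2}, 5→∅, 6→{0}; union {0, 2, 3, 4, 6}; ε-closure = {0, 1, 2, 3, 4, 6}.
Read 'z': 0→∅, 1→∅, 2→{1, 2}, 3→{0, 1, 6}, 4→{3, 6}, 6→∅; now {0, 1, 2, 3, 6}.
The final set {0, 1, 2, 3, 6} contains the accepting states 0, 3.

Yes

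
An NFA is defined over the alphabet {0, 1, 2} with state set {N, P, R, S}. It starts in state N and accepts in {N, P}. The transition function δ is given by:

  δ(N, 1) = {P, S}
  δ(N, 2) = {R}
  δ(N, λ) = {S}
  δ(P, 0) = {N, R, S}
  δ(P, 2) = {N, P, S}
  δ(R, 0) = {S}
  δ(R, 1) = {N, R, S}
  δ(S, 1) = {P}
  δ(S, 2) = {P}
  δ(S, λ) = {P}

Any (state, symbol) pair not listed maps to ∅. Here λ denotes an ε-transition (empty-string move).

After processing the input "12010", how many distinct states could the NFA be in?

Start: ε-closure({N}) = {N, P, S}.
Read '1': N→{P, S}, P→∅, S→{P}; now {P, S}.
Read '2': P→{N, P, S}, S→{P}; now {N, P, S}.
Read '0': N→∅, P→{N, R, S}, S→∅; union {N, R, S}; ε-closure = {N, P, R, S}.
Read '1': N→{P, S}, P→∅, R→{N, R, S}, S→{P}; now {N, P, R, S}.
Read '0': N→∅, P→{N, R, S}, R→{S}, S→∅; union {N, R, S}; ε-closure = {N, P, R, S}.
That set has 4 states.

4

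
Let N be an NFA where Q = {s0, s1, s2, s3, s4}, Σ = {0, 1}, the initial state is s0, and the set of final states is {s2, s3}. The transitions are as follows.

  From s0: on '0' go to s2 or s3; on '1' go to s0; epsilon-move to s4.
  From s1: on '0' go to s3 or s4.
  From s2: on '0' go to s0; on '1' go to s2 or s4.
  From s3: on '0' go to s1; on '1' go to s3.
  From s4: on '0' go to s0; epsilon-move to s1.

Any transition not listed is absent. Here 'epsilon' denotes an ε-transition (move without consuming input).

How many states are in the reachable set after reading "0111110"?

5

Start: ε-closure({s0}) = {s0, s1, s4}.
Read '0': {s0, s1, s4} → {s0, s1, s2, s3, s4}.
Read '1': {s0, s1, s2, s3, s4} → {s0, s1, s2, s3, s4}.
Read '1': {s0, s1, s2, s3, s4} → {s0, s1, s2, s3, s4}.
Read '1': {s0, s1, s2, s3, s4} → {s0, s1, s2, s3, s4}.
Read '1': {s0, s1, s2, s3, s4} → {s0, s1, s2, s3, s4}.
Read '1': {s0, s1, s2, s3, s4} → {s0, s1, s2, s3, s4}.
Read '0': {s0, s1, s2, s3, s4} → {s0, s1, s2, s3, s4}.
That set has 5 states.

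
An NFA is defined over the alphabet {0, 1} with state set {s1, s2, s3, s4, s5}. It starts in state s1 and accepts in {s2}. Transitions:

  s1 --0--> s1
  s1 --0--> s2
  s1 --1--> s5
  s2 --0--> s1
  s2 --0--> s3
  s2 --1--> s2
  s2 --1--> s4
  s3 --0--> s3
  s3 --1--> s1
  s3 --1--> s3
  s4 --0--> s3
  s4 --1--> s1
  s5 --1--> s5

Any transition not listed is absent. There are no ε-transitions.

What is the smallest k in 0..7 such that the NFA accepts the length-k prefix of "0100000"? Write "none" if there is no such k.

Start in {s1}.
Read '0': s1→{s1, s2}; now {s1, s2}.
None of the earlier sets intersect F, but {s1, s2} does.

1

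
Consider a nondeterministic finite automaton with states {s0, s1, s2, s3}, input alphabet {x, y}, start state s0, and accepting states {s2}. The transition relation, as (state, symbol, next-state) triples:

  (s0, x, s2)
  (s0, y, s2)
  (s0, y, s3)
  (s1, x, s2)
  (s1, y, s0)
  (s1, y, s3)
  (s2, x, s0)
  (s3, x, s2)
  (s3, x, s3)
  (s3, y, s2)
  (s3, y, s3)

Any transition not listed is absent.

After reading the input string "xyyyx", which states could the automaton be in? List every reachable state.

Start in {s0}.
Read 'x': {s0} → {s2}.
Read 'y': {s2} → ∅.
The set is empty and remains empty for the remaining 3 symbols.

∅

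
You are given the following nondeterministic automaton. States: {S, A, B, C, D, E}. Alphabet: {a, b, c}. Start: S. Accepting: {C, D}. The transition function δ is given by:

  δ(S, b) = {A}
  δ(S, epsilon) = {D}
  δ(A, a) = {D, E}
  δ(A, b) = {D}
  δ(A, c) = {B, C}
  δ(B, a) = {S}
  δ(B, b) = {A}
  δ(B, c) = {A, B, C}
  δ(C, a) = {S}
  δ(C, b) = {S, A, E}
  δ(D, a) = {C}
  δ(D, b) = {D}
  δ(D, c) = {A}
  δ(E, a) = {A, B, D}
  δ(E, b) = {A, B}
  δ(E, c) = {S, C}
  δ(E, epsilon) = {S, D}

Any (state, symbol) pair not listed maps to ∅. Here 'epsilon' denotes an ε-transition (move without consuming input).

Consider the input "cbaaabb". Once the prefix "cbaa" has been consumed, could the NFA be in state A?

Start: ε-closure({S}) = {S, D}.
Read 'c': {S, D} → {A}.
Read 'b': {A} → {D}.
Read 'a': {D} → {C}.
Read 'a': {C} → {S, D}.
State A is not in {S, D}.

No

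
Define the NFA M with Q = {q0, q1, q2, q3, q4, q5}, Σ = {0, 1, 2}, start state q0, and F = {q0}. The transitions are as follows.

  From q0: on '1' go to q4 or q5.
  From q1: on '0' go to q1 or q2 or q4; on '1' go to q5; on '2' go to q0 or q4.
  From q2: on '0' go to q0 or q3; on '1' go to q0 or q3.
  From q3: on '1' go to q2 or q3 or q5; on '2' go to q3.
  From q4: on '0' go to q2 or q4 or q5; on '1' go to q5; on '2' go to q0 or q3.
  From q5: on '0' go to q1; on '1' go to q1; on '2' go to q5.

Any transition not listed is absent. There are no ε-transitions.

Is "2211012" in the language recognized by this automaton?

No

Start in {q0}.
Read '2': q0→∅; now ∅.
The set is empty and remains empty for the remaining 6 symbols.
The final set ∅ contains no accepting state.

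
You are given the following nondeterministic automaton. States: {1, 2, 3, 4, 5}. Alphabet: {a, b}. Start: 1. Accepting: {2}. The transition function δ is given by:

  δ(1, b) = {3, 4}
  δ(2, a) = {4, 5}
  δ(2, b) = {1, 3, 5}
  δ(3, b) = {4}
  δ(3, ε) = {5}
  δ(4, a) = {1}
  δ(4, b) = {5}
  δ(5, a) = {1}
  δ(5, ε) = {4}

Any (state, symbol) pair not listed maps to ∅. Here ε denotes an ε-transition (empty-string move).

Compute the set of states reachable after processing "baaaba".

Start in {1}.
Read 'b': 1→{3, 4}; union {3, 4}; ε-closure = {3, 4, 5}.
Read 'a': 3→∅, 4→{1}, 5→{1}; now {1}.
Read 'a': 1→∅; now ∅.
The set is empty and remains empty for the remaining 3 symbols.

∅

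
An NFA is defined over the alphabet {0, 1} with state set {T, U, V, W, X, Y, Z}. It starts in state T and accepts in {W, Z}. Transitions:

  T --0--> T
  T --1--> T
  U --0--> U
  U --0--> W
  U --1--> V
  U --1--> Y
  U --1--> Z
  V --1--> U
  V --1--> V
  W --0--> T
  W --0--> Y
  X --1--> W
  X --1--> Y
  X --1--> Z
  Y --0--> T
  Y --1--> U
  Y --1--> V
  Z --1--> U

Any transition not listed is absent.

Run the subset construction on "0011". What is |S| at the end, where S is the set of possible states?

Start in {T}.
Read '0': T→{T}; now {T}.
Read '0': T→{T}; now {T}.
Read '1': T→{T}; now {T}.
Read '1': T→{T}; now {T}.
That set has 1 state.

1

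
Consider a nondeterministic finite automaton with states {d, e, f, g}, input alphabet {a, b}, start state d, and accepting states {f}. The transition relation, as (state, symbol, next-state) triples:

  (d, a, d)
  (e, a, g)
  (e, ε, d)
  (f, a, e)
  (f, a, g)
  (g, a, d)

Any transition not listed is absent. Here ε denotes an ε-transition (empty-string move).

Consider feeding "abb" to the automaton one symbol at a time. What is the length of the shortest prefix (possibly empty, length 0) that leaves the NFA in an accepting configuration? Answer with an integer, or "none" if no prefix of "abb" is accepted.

none

Start in {d}.
Read 'a': {d} → {d}.
Read 'b': {d} → ∅.
The set is empty and remains empty for the remaining 1 symbol.
No reachable set along the way intersects F.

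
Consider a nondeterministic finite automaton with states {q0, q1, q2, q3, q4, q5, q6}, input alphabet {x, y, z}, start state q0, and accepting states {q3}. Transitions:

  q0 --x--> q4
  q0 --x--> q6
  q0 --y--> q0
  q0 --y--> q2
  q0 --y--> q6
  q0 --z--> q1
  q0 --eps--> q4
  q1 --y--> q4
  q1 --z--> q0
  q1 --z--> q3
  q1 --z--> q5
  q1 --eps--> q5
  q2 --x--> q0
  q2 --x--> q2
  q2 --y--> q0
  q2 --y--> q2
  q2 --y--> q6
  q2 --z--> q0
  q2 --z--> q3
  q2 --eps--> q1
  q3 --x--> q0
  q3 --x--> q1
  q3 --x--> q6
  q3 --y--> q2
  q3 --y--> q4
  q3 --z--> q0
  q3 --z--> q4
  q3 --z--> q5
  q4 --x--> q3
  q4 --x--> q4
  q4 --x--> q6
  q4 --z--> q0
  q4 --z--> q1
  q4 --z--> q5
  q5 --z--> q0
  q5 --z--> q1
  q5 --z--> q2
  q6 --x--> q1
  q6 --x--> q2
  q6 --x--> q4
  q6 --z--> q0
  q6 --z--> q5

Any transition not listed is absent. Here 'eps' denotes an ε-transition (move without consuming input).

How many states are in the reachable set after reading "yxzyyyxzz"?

6

Start: ε-closure({q0}) = {q0, q4}.
Read 'y': q0→{q0, q2, q6}, q4→∅; union {q0, q2, q6}; ε-closure = {q0, q1, q2, q4, q5, q6}.
Read 'x': q0→{q4, q6}, q1→∅, q2→{q0, q2}, q4→{q3, q4, q6}, q5→∅, q6→{q1, q2, q4}; union {q0, q1, q2, q3, q4, q6}; ε-closure = {q0, q1, q2, q3, q4, q5, q6}.
Read 'z': q0→{q1}, q1→{q0, q3, q5}, q2→{q0, q3}, q3→{q0, q4, q5}, q4→{q0, q1, q5}, q5→{q0, q1, q2}, q6→{q0, q5}; now {q0, q1, q2, q3, q4, q5}.
Read 'y': q0→{q0, q2, q6}, q1→{q4}, q2→{q0, q2, q6}, q3→{q2, q4}, q4→∅, q5→∅; union {q0, q2, q4, q6}; ε-closure = {q0, q1, q2, q4, q5, q6}.
Read 'y': q0→{q0, q2, q6}, q1→{q4}, q2→{q0, q2, q6}, q4→∅, q5→∅, q6→∅; union {q0, q2, q4, q6}; ε-closure = {q0, q1, q2, q4, q5, q6}.
Read 'y': q0→{q0, q2, q6}, q1→{q4}, q2→{q0, q2, q6}, q4→∅, q5→∅, q6→∅; union {q0, q2, q4, q6}; ε-closure = {q0, q1, q2, q4, q5, q6}.
Read 'x': q0→{q4, q6}, q1→∅, q2→{q0, q2}, q4→{q3, q4, q6}, q5→∅, q6→{q1, q2, q4}; union {q0, q1, q2, q3, q4, q6}; ε-closure = {q0, q1, q2, q3, q4, q5, q6}.
Read 'z': q0→{q1}, q1→{q0, q3, q5}, q2→{q0, q3}, q3→{q0, q4, q5}, q4→{q0, q1, q5}, q5→{q0, q1, q2}, q6→{q0, q5}; now {q0, q1, q2, q3, q4, q5}.
Read 'z': q0→{q1}, q1→{q0, q3, q5}, q2→{q0, q3}, q3→{q0, q4, q5}, q4→{q0, q1, q5}, q5→{q0, q1, q2}; now {q0, q1, q2, q3, q4, q5}.
That set has 6 states.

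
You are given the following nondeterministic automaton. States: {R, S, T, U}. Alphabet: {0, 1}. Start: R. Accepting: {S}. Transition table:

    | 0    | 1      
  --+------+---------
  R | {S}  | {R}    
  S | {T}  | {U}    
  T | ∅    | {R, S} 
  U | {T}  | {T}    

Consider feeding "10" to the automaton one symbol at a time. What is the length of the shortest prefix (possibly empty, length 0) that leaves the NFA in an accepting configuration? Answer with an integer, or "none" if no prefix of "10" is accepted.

Start in {R}.
Read '1': {R} → {R}.
Read '0': {R} → {S}.
None of the earlier sets intersect F, but {S} does.

2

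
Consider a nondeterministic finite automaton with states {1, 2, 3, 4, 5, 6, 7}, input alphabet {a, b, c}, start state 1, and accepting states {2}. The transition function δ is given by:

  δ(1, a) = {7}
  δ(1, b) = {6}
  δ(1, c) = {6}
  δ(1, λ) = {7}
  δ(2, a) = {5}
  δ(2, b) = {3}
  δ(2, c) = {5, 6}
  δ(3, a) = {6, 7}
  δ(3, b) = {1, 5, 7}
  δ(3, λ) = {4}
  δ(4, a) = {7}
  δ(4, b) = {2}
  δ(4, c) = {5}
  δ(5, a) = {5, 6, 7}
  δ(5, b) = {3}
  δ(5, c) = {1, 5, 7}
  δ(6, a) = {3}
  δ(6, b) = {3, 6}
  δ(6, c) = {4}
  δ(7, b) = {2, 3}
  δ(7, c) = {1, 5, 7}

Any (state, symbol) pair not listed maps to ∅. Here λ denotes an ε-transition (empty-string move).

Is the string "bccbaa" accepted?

No

Start: ε-closure({1}) = {1, 7}.
Read 'b': {1, 7} → {2, 3, 4, 6}.
Read 'c': {2, 3, 4, 6} → {4, 5, 6}.
Read 'c': {4, 5, 6} → {1, 4, 5, 7}.
Read 'b': {1, 4, 5, 7} → {2, 3, 4, 6}.
Read 'a': {2, 3, 4, 6} → {3, 4, 5, 6, 7}.
Read 'a': {3, 4, 5, 6, 7} → {3, 4, 5, 6, 7}.
The final set {3, 4, 5, 6, 7} contains no accepting state.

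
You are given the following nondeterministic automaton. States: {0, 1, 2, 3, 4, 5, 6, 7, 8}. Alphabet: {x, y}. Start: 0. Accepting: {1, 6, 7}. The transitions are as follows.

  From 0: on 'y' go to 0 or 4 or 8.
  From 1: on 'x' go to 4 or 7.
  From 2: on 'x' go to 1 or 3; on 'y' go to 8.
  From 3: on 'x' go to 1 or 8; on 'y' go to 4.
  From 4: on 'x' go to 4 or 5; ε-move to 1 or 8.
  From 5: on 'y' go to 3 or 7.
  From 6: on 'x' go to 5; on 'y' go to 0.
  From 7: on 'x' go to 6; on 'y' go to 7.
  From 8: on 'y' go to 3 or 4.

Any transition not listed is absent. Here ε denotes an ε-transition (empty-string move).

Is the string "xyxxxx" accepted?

No

Start in {0}.
Read 'x': {0} → ∅.
The set is empty and remains empty for the remaining 5 symbols.
The final set ∅ contains no accepting state.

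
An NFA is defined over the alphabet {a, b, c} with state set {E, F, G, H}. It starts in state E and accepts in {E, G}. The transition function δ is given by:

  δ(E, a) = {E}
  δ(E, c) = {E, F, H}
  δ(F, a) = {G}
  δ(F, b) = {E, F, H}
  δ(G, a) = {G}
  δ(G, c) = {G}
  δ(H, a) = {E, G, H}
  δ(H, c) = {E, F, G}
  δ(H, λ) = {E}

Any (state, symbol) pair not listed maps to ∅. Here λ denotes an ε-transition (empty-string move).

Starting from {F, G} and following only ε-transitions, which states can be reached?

{F, G}

Begin with {F, G}.
No ε-moves leave this set, so the closure equals the set itself.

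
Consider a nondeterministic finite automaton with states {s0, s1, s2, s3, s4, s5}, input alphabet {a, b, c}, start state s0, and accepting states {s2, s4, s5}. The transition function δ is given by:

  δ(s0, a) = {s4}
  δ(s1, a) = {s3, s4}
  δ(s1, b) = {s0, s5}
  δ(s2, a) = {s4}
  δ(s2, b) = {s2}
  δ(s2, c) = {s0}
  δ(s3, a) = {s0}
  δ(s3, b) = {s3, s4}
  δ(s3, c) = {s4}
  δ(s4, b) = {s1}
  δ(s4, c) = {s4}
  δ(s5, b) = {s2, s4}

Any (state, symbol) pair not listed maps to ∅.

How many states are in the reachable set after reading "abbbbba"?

1

Start in {s0}.
Read 'a': {s0} → {s4}.
Read 'b': {s4} → {s1}.
Read 'b': {s1} → {s0, s5}.
Read 'b': {s0, s5} → {s2, s4}.
Read 'b': {s2, s4} → {s1, s2}.
Read 'b': {s1, s2} → {s0, s2, s5}.
Read 'a': {s0, s2, s5} → {s4}.
That set has 1 state.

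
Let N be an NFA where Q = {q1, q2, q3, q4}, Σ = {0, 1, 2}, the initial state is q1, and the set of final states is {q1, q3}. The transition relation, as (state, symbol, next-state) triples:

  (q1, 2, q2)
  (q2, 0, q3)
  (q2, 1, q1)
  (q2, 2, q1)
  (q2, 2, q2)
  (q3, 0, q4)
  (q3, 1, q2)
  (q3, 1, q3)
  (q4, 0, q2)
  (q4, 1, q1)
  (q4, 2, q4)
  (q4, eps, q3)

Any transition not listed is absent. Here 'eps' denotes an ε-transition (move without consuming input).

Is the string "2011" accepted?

Yes

Start in {q1}.
Read '2': {q1} → {q2}.
Read '0': {q2} → {q3}.
Read '1': {q3} → {q2, q3}.
Read '1': {q2, q3} → {q1, q2, q3}.
The final set {q1, q2, q3} contains the accepting states q1, q3.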